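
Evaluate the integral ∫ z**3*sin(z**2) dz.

-z**2*cos(z**2)/2 + sin(z**2)/2 + C

Let u = z², du = 2z dz; rewrite as (1/2)∫ u^1·sin(1u) du.
Now integrate by parts 1 time.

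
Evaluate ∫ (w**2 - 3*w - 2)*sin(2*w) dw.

-w**2*cos(2*w)/2 + w*sin(2*w)/2 + 3*w*cos(2*w)/2 - 3*sin(2*w)/4 + 5*cos(2*w)/4 + C

Use integration by parts with u = w**2 - 3*w - 2, dv = sin(2*w) dw, so v = -cos(2*w)/2.
Apply parts 2 times (tabular method): alternate signs, differentiate u down to 0, integrate dv up.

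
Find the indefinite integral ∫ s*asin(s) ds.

s**2*asin(s)/2 + s*sqrt(-s**2 + 1)/4 - asin(s)/4 + C

Use integration by parts with u = arcsin(s), dv = s ds.
Then du = 1/sqrt(-s**2 + 1) ds.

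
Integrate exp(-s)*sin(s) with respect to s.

Let I denote the integral. Integrate by parts with u = sin(s), dv = exp(-s) ds, so v = -exp(-s): I = -exp(-s)*sin(s) + ∫ exp(-s)*cos(s) ds.
Apply parts again with u = cos(s), dv = exp(-s) ds: ∫ exp(-s)*cos(s) ds = -exp(-s)*cos(s) − I. Substituting back brings back I: I = -exp(-s)*sin(s) - exp(-s)*cos(s) − I.
Solving for I: (1 + 1)·I equals the remaining terms, so I = (1/2)·(-exp(-s)*sin(s) - exp(-s)*cos(s)).

-exp(-s)*sin(s)/2 - exp(-s)*cos(s)/2 + C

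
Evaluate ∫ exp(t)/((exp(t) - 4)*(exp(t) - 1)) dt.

log(exp(t) - 4)/3 - log(exp(t) - 1)/3 + C

Let u = e^t, du = e^t dt.
The integral becomes ∫ du/((u-4)(u-1)); decompose into partial fractions.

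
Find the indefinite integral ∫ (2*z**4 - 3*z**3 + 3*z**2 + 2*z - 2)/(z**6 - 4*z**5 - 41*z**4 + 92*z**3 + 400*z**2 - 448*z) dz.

Factor the denominator: z*(z - 7)*(z - 4)*(z - 1)*(z + 4)**2.
Partial-fraction decomposition: -40457/(387200*(z + 4)) + 371/(880*(z + 4)**2) + 1/(225*(z - 1)) - 187/(1152*(z - 4)) + 1966/(7623*(z - 7)) + 1/(224*z).
Integrate each term; A/(z−a) gives A·log|z−a|; A/(z−a)² gives −A/(z−a).

log(z)/224 + 1966*log(z - 7)/7623 - 187*log(z - 4)/1152 + log(z - 1)/225 - 40457*log(z + 4)/387200 - 371/(880*z + 3520) + C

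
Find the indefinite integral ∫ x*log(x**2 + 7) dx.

x**2*log(x**2 + 7)/2 - x**2/2 + 7*log(x**2 + 7)/2 + C

Let u = x**2 + 7, so du = (2*x) dx.
The integral becomes (1/2)·∫ log(u) du; integrate by parts with u′=log(u), dv′=du.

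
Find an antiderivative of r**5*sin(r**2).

-r**4*cos(r**2)/2 + r**2*sin(r**2) + cos(r**2) + C

Let u = r², du = 2r dr; rewrite as (1/2)∫ u^2·sin(1u) du.
Now integrate by parts 2 times.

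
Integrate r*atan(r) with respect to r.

r**2*atan(r)/2 - r/2 + atan(r)/2 + C

Use integration by parts with u = arctan(r), dv = r dr.
Then du = 1/(r**2 + 1) dr.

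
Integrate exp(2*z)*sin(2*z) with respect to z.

Let I denote the integral. Integrate by parts with u = sin(2*z), dv = exp(2*z) dz, so v = exp(2*z)/2: I = exp(2*z)*sin(2*z)/2 − ∫ exp(2*z)*cos(2*z) dz.
Apply parts again with u = cos(2*z), dv = exp(2*z) dz: ∫ exp(2*z)*cos(2*z) dz = exp(2*z)*cos(2*z)/2 + I. Substituting back brings back I: I = exp(2*z)*sin(2*z)/2 - exp(2*z)*cos(2*z)/2 − I.
Solving for I: (1 + 1)·I equals the remaining terms, so I = (1/2)·(exp(2*z)*sin(2*z)/2 - exp(2*z)*cos(2*z)/2).

exp(2*z)*sin(2*z)/4 - exp(2*z)*cos(2*z)/4 + C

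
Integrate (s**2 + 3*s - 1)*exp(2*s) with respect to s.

Use integration by parts with u = s**2 + 3*s - 1, dv = exp(2*s) ds, so v = exp(2*s)/2.
Apply parts 2 times (tabular method): alternate signs, differentiate u down to 0, integrate dv up.

(s**2 + 2*s - 2)*exp(2*s)/2 + C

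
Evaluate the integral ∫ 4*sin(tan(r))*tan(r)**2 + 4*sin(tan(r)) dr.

Let u = tan(r), so du = (tan(r)**2 + 1) dr.
Rewriting, the integral becomes 4·∫ sin(u) du = 4·-cos(u).
Substituting back, u = tan(r).

-4*cos(tan(r)) + C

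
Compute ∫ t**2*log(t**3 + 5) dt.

Let u = t**3 + 5, so du = (3*t**2) dt.
The integral becomes (1/3)·∫ log(u) du; integrate by parts with u′=log(u), dv′=du.

t**3*log(t**3 + 5)/3 - t**3/3 + 5*log(t**3 + 5)/3 + C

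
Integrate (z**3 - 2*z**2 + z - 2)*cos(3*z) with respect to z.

z**3*sin(3*z)/3 - 2*z**2*sin(3*z)/3 + z**2*cos(3*z)/3 + z*sin(3*z)/9 - 4*z*cos(3*z)/9 - 14*sin(3*z)/27 + cos(3*z)/27 + C

Use integration by parts with u = z**3 - 2*z**2 + z - 2, dv = cos(3*z) dz, so v = sin(3*z)/3.
Apply parts 3 times (tabular method): alternate signs, differentiate u down to 0, integrate dv up.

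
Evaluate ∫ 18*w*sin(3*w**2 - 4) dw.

Let u = 3*w**2 - 4, so du = (6*w) dw.
Rewriting, the integral becomes 3·∫ sin(u) du = 3·-cos(u).
Substituting back, u = 3*w**2 - 4.

-3*cos(3*w**2 - 4) + C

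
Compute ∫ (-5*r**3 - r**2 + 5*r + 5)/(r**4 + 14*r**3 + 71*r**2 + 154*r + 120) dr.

31*log(r + 2)/6 - 58*log(r + 3) + 289*log(r + 4)/2 - 290*log(r + 5)/3 + C

Factor the denominator: (r + 2)*(r + 3)*(r + 4)*(r + 5).
Partial-fraction decomposition: -290/(3*(r + 5)) + 289/(2*(r + 4)) - 58/(r + 3) + 31/(6*(r + 2)).
Integrate each term: A/(r−a) contributes A·log|r−a|.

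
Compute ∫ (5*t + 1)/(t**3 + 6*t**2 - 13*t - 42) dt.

Factor the denominator: (t - 3)*(t + 2)*(t + 7).
Partial-fraction decomposition: -17/(25*(t + 7)) + 9/(25*(t + 2)) + 8/(25*(t - 3)).
Integrate each term: A/(t−a) contributes A·log|t−a|.

8*log(t - 3)/25 + 9*log(t + 2)/25 - 17*log(t + 7)/25 + C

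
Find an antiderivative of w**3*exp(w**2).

Let u = w², du = 2w dw; rewrite as (1/2)∫ u^1·exp(1u) du.
Now integrate by parts 1 time.

(w**2 - 1)*exp(w**2)/2 + C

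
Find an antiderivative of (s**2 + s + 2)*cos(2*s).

Use integration by parts with u = s**2 + s + 2, dv = cos(2*s) ds, so v = sin(2*s)/2.
Apply parts 2 times (tabular method): alternate signs, differentiate u down to 0, integrate dv up.

s**2*sin(2*s)/2 + s*sin(2*s)/2 + s*cos(2*s)/2 + 3*sin(2*s)/4 + cos(2*s)/4 + C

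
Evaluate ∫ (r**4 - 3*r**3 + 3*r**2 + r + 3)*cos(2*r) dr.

r**4*sin(2*r)/2 - 3*r**3*sin(2*r)/2 + r**3*cos(2*r) - 9*r**2*cos(2*r)/4 + 11*r*sin(2*r)/4 + 3*sin(2*r)/2 + 11*cos(2*r)/8 + C

Use integration by parts with u = r**4 - 3*r**3 + 3*r**2 + r + 3, dv = cos(2*r) dr, so v = sin(2*r)/2.
Apply parts 4 times (tabular method): alternate signs, differentiate u down to 0, integrate dv up.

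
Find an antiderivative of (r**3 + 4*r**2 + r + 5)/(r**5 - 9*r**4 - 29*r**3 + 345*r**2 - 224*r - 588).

-9079*log(r - 7)/270400 + 31*log(r - 2)/600 - 7*log(r + 1)/960 - 73*log(r + 6)/6760 - 551/(520*r - 3640) + C

Factor the denominator: (r - 7)**2*(r - 2)*(r + 1)*(r + 6).
Partial-fraction decomposition: -73/(6760*(r + 6)) - 7/(960*(r + 1)) + 31/(600*(r - 2)) - 9079/(270400*(r - 7)) + 551/(520*(r - 7)**2).
Integrate each term; A/(r−a) gives A·log|r−a|; A/(r−a)² gives −A/(r−a).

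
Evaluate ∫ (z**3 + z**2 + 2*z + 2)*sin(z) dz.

Use integration by parts with u = z**3 + z**2 + 2*z + 2, dv = sin(z) dz, so v = -cos(z).
Apply parts 3 times (tabular method): alternate signs, differentiate u down to 0, integrate dv up.

-z**3*cos(z) + 3*z**2*sin(z) - z**2*cos(z) + 2*z*sin(z) + 4*z*cos(z) - 4*sin(z) + C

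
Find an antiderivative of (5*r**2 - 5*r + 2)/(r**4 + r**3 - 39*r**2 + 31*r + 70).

17*log(r - 5)/36 - 4*log(r - 2)/27 + log(r + 1)/9 - 47*log(r + 7)/108 + C

Factor the denominator: (r - 5)*(r - 2)*(r + 1)*(r + 7).
Partial-fraction decomposition: -47/(108*(r + 7)) + 1/(9*(r + 1)) - 4/(27*(r - 2)) + 17/(36*(r - 5)).
Integrate each term: A/(r−a) contributes A·log|r−a|.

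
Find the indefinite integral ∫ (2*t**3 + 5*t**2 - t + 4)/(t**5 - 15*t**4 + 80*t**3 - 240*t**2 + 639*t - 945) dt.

Factor the denominator: (t - 7)*(t - 5)*(t - 3)*(t**2 + 9).
Partial-fraction decomposition: (t - 6)/(18*(t**2 + 9)) + 25/(36*(t - 3)) - 11/(4*(t - 5)) + 2/(t - 7).
Integrate each term; A/(t−a) gives A·log|t−a|; the (Bt+D)/(t²+p²) term gives a log and an atan.

2*log(t - 7) - 11*log(t - 5)/4 + 25*log(t - 3)/36 + log(t**2 + 9)/36 - atan(t/3)/9 + C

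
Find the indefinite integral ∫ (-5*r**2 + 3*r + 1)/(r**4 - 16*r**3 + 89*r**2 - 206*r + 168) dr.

-223*log(r - 7)/60 + 67*log(r - 4)/6 - 35*log(r - 3)/4 + 13*log(r - 2)/10 + C

Factor the denominator: (r - 7)*(r - 4)*(r - 3)*(r - 2).
Partial-fraction decomposition: 13/(10*(r - 2)) - 35/(4*(r - 3)) + 67/(6*(r - 4)) - 223/(60*(r - 7)).
Integrate each term: A/(r−a) contributes A·log|r−a|.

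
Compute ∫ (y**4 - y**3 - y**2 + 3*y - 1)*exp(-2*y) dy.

Use integration by parts with u = y**4 - y**3 - y**2 + 3*y - 1, dv = exp(-2*y) dy, so v = -exp(-2*y)/2.
Apply parts 4 times (tabular method): alternate signs, differentiate u down to 0, integrate dv up.

(-4*y**4 - 4*y**3 - 2*y**2 - 14*y - 3)*exp(-2*y)/8 + C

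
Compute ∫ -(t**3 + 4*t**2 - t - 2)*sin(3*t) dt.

Use integration by parts with u = t**3 + 4*t**2 - t - 2, dv = -sin(3*t) dt, so v = cos(3*t)/3.
Apply parts 3 times (tabular method): alternate signs, differentiate u down to 0, integrate dv up.

t**3*cos(3*t)/3 - t**2*sin(3*t)/3 + 4*t**2*cos(3*t)/3 - 8*t*sin(3*t)/9 - 5*t*cos(3*t)/9 + 5*sin(3*t)/27 - 26*cos(3*t)/27 + C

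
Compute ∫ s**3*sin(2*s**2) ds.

-s**2*cos(2*s**2)/4 + sin(2*s**2)/8 + C

Let u = s², du = 2s ds; rewrite as (1/2)∫ u^1·sin(2u) du.
Now integrate by parts 1 time.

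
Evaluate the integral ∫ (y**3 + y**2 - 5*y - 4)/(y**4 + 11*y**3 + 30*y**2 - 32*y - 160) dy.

-log(y - 2)/126 - 185*log(y + 4)/18 + 79*log(y + 5)/7 - 16/(3*y + 12) + C

Factor the denominator: (y - 2)*(y + 4)**2*(y + 5).
Partial-fraction decomposition: 79/(7*(y + 5)) - 185/(18*(y + 4)) + 16/(3*(y + 4)**2) - 1/(126*(y - 2)).
Integrate each term; A/(y−a) gives A·log|y−a|; A/(y−a)² gives −A/(y−a).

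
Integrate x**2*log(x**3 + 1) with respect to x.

x**3*log(x**3 + 1)/3 - x**3/3 + log(x**3 + 1)/3 + C

Let u = x**3 + 1, so du = (3*x**2) dx.
The integral becomes (1/3)·∫ log(u) du; integrate by parts with u′=log(u), dv′=du.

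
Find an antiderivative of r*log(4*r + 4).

Use integration by parts with u = log(4*r + 4), dv = r dr.
Then du = 4/(4*r + 4) dr and v = r**2/2.

r**2*log(4*r + 4)/2 - r**2/4 + r/2 - log(r + 1)/2 + C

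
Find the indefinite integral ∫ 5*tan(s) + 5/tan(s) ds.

Let u = tan(s), so du = (tan(s)**2 + 1) ds.
Rewriting, the integral becomes 5·∫ 1/u du = 5·log(u).
Substituting back, u = tan(s).

5*log(tan(s)) + C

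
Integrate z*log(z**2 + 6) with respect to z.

z**2*log(z**2 + 6)/2 - z**2/2 + 3*log(z**2 + 6) + C

Let u = z**2 + 6, so du = (2*z) dz.
The integral becomes (1/2)·∫ log(u) du; integrate by parts with u′=log(u), dv′=du.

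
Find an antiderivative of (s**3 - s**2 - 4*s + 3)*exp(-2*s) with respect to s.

Use integration by parts with u = s**3 - s**2 - 4*s + 3, dv = exp(-2*s) ds, so v = -exp(-2*s)/2.
Apply parts 3 times (tabular method): alternate signs, differentiate u down to 0, integrate dv up.

(-4*s**3 - 2*s**2 + 14*s - 5)*exp(-2*s)/8 + C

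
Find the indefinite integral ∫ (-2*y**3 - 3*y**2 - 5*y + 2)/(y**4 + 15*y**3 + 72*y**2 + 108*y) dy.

Factor the denominator: y*(y + 3)*(y + 6)**2.
Partial-fraction decomposition: -7/(18*(y + 6)) + 178/(9*(y + 6)**2) - 44/(27*(y + 3)) + 1/(54*y).
Integrate each term; A/(y−a) gives A·log|y−a|; A/(y−a)² gives −A/(y−a).

log(y)/54 - 44*log(y + 3)/27 - 7*log(y + 6)/18 - 178/(9*y + 54) + C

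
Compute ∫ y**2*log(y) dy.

y**3*log(y)/3 - y**3/9 + C

Use integration by parts with u = log(y), dv = y**2 dy.
Then du = 1/y dy and v = y**3/3.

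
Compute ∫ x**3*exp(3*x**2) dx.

(3*x**2 - 1)*exp(3*x**2)/18 + C

Let u = x², du = 2x dx; rewrite as (1/2)∫ u^1·exp(3u) du.
Now integrate by parts 1 time.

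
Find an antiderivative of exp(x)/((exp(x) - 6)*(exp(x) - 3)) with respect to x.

Let u = e^x, du = e^x dx.
The integral becomes ∫ du/((u-6)(u-3)); decompose into partial fractions.

log(exp(x) - 6)/3 - log(exp(x) - 3)/3 + C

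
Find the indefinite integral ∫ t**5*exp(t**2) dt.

(t**4 - 2*t**2 + 2)*exp(t**2)/2 + C

Let u = t², du = 2t dt; rewrite as (1/2)∫ u^2·exp(1u) du.
Now integrate by parts 2 times.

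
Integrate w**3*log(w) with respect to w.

Use integration by parts with u = log(w), dv = w**3 dw.
Then du = 1/w dw and v = w**4/4.

w**4*log(w)/4 - w**4/16 + C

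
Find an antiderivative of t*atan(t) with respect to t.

Use integration by parts with u = arctan(t), dv = t dt.
Then du = 1/(t**2 + 1) dt.

t**2*atan(t)/2 - t/2 + atan(t)/2 + C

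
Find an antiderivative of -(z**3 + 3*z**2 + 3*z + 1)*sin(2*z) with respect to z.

z**3*cos(2*z)/2 - 3*z**2*sin(2*z)/4 + 3*z**2*cos(2*z)/2 - 3*z*sin(2*z)/2 + 3*z*cos(2*z)/4 - 3*sin(2*z)/8 - cos(2*z)/4 + C

Use integration by parts with u = z**3 + 3*z**2 + 3*z + 1, dv = -sin(2*z) dz, so v = cos(2*z)/2.
Apply parts 3 times (tabular method): alternate signs, differentiate u down to 0, integrate dv up.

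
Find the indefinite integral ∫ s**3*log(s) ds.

Use integration by parts with u = log(s), dv = s**3 ds.
Then du = 1/s ds and v = s**4/4.

s**4*log(s)/4 - s**4/16 + C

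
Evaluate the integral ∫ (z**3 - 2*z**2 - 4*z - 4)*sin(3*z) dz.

Use integration by parts with u = z**3 - 2*z**2 - 4*z - 4, dv = sin(3*z) dz, so v = -cos(3*z)/3.
Apply parts 3 times (tabular method): alternate signs, differentiate u down to 0, integrate dv up.

-z**3*cos(3*z)/3 + z**2*sin(3*z)/3 + 2*z**2*cos(3*z)/3 - 4*z*sin(3*z)/9 + 14*z*cos(3*z)/9 - 14*sin(3*z)/27 + 32*cos(3*z)/27 + C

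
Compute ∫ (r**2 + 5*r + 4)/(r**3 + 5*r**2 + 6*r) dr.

2*log(r)/3 + log(r + 2) - 2*log(r + 3)/3 + C

Factor the denominator: r*(r + 2)*(r + 3).
Partial-fraction decomposition: -2/(3*(r + 3)) + 1/(r + 2) + 2/(3*r).
Integrate each term: A/(r−a) contributes A·log|r−a|.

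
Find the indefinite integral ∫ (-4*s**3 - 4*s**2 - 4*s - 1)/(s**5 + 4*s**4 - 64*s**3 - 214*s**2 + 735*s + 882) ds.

Factor the denominator: (s - 7)*(s - 3)*(s + 1)*(s + 6)*(s + 7).
Partial-fraction decomposition: 401/(280*(s + 7)) - 743/(585*(s + 6)) + 1/(320*(s + 1)) + 157/(1440*(s - 3)) - 1597/(5824*(s - 7)).
Integrate each term: A/(s−a) contributes A·log|s−a|.

-1597*log(s - 7)/5824 + 157*log(s - 3)/1440 + log(s + 1)/320 - 743*log(s + 6)/585 + 401*log(s + 7)/280 + C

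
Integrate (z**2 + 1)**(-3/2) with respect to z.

Substitute z = tan(θ), so dz = sec(θ)^2 dθ and the radical becomes sqrt(z**2 + 1) = sec(θ) by the Pythagorean identity.
Integrate the resulting trig expression in θ, then back-substitute tan(θ) = z, sec(θ) = sqrt(z**2 + 1) (absorbing any constant into C).

z/sqrt(z**2 + 1) + C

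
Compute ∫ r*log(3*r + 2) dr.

Use integration by parts with u = log(3*r + 2), dv = r dr.
Then du = 3/(3*r + 2) dr and v = r**2/2.

r**2*log(3*r + 2)/2 - r**2/4 + r/3 - 2*log(3*r + 2)/9 + C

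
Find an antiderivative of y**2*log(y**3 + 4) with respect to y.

Let u = y**3 + 4, so du = (3*y**2) dy.
The integral becomes (1/3)·∫ log(u) du; integrate by parts with u′=log(u), dv′=du.

y**3*log(y**3 + 4)/3 - y**3/3 + 4*log(y**3 + 4)/3 + C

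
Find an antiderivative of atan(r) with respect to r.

r*atan(r) - log(r**2 + 1)/2 + C

Use integration by parts with u = arctan(r), dv = dr.
Then du = 1/(r**2 + 1) dr.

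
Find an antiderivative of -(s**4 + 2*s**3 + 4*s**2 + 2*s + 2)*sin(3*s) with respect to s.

s**4*cos(3*s)/3 - 4*s**3*sin(3*s)/9 + 2*s**3*cos(3*s)/3 - 2*s**2*sin(3*s)/3 + 8*s**2*cos(3*s)/9 - 16*s*sin(3*s)/27 + 2*s*cos(3*s)/9 - 2*sin(3*s)/27 + 38*cos(3*s)/81 + C

Use integration by parts with u = s**4 + 2*s**3 + 4*s**2 + 2*s + 2, dv = -sin(3*s) ds, so v = cos(3*s)/3.
Apply parts 4 times (tabular method): alternate signs, differentiate u down to 0, integrate dv up.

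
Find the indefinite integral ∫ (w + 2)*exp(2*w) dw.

Use integration by parts with u = w + 2, dv = exp(2*w) dw, so v = exp(2*w)/2.
Apply parts 1 times (tabular method): alternate signs, differentiate u down to 0, integrate dv up.

(2*w + 3)*exp(2*w)/4 + C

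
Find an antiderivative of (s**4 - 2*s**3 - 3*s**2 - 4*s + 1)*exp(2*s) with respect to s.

(2*s**4 - 8*s**3 + 6*s**2 - 14*s + 9)*exp(2*s)/4 + C

Use integration by parts with u = s**4 - 2*s**3 - 3*s**2 - 4*s + 1, dv = exp(2*s) ds, so v = exp(2*s)/2.
Apply parts 4 times (tabular method): alternate signs, differentiate u down to 0, integrate dv up.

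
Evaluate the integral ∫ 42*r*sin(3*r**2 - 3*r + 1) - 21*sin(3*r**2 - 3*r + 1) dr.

Let u = 3*r**2 - 3*r + 1, so du = (6*r - 3) dr.
Rewriting, the integral becomes 7·∫ sin(u) du = 7·-cos(u).
Substituting back, u = 3*r**2 - 3*r + 1.

-7*cos(3*r**2 - 3*r + 1) + C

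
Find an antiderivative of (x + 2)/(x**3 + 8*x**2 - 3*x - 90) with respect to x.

5*log(x - 3)/72 + 3*log(x + 5)/8 - 4*log(x + 6)/9 + C

Factor the denominator: (x - 3)*(x + 5)*(x + 6).
Partial-fraction decomposition: -4/(9*(x + 6)) + 3/(8*(x + 5)) + 5/(72*(x - 3)).
Integrate each term: A/(x−a) contributes A·log|x−a|.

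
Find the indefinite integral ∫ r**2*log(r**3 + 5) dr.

Let u = r**3 + 5, so du = (3*r**2) dr.
The integral becomes (1/3)·∫ log(u) du; integrate by parts with u′=log(u), dv′=du.

r**3*log(r**3 + 5)/3 - r**3/3 + 5*log(r**3 + 5)/3 + C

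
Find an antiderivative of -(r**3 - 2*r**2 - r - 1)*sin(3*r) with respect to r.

r**3*cos(3*r)/3 - r**2*sin(3*r)/3 - 2*r**2*cos(3*r)/3 + 4*r*sin(3*r)/9 - 5*r*cos(3*r)/9 + 5*sin(3*r)/27 - 5*cos(3*r)/27 + C

Use integration by parts with u = r**3 - 2*r**2 - r - 1, dv = -sin(3*r) dr, so v = cos(3*r)/3.
Apply parts 3 times (tabular method): alternate signs, differentiate u down to 0, integrate dv up.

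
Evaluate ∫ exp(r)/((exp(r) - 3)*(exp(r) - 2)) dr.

log(exp(r) - 3) - log(exp(r) - 2) + C

Let u = e^r, du = e^r dr.
The integral becomes ∫ du/((u-3)(u-2)); decompose into partial fractions.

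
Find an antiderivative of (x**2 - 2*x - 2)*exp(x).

(x**2 - 4*x + 2)*exp(x) + C

Use integration by parts with u = x**2 - 2*x - 2, dv = exp(x) dx, so v = exp(x).
Apply parts 2 times (tabular method): alternate signs, differentiate u down to 0, integrate dv up.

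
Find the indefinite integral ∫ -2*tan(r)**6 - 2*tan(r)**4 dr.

Let u = tan(r), so du = (tan(r)**2 + 1) dr.
Rewriting, the integral becomes -2·∫ u^4 du = -2·u^5/5.
Substituting back, u = tan(r).

-2*tan(r)**5/5 + C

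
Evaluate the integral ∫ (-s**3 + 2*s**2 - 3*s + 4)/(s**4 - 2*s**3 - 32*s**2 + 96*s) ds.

Factor the denominator: s*(s - 4)**2*(s + 6).
Partial-fraction decomposition: -31/(60*(s + 6)) - 21/(40*(s - 4)) - 1/(s - 4)**2 + 1/(24*s).
Integrate each term; A/(s−a) gives A·log|s−a|; A/(s−a)² gives −A/(s−a).

log(s)/24 - 21*log(s - 4)/40 - 31*log(s + 6)/60 + 1/(s - 4) + C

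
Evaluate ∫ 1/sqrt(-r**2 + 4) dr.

asin(r/2) + C

Substitute r = 2·sin(θ), so dr = 2·cos(θ) dθ and the radical becomes sqrt(-r**2 + 4) = 2·cos(θ) by the Pythagorean identity.
Integrate the resulting trig expression in θ, then back-substitute θ = asin(r/2), sin(θ) = r/2, cos(θ) = sqrt(-r**2 + 4)/2 (absorbing any constant into C).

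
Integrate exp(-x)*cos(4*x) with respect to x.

4*exp(-x)*sin(4*x)/17 - exp(-x)*cos(4*x)/17 + C

Let I denote the integral. Integrate by parts with u = cos(4*x), dv = exp(-x) dx, so v = -exp(-x): I = -exp(-x)*cos(4*x) − 4·∫ exp(-x)*sin(4*x) dx.
Apply parts again with u = sin(4*x), dv = exp(-x) dx: ∫ exp(-x)*sin(4*x) dx = -exp(-x)*sin(4*x) + 4·I. Substituting back brings back I: I = 4*exp(-x)*sin(4*x) - exp(-x)*cos(4*x) − 16·I.
Solving for I: (1 + 16)·I equals the remaining terms, so I = (1/17)·(4*exp(-x)*sin(4*x) - exp(-x)*cos(4*x)).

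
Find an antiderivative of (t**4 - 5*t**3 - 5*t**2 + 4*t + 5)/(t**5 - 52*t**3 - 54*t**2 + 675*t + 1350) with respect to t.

65*log(t - 6)/891 + 5*log(t - 5)/32 - 4541*log(t + 3)/2592 + 111*log(t + 5)/44 - 41/(36*t + 108) + C

Factor the denominator: (t - 6)*(t - 5)*(t + 3)**2*(t + 5).
Partial-fraction decomposition: 111/(44*(t + 5)) - 4541/(2592*(t + 3)) + 41/(36*(t + 3)**2) + 5/(32*(t - 5)) + 65/(891*(t - 6)).
Integrate each term; A/(t−a) gives A·log|t−a|; A/(t−a)² gives −A/(t−a).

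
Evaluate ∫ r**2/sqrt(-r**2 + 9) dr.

-r*sqrt(-r**2 + 9)/2 + 9*asin(r/3)/2 + C

Substitute r = 3·sin(θ), so dr = 3·cos(θ) dθ and the radical becomes sqrt(-r**2 + 9) = 3·cos(θ) by the Pythagorean identity.
Integrate the resulting trig expression in θ, then back-substitute θ = asin(r/3), sin(θ) = r/3, cos(θ) = sqrt(-r**2 + 9)/3 (absorbing any constant into C).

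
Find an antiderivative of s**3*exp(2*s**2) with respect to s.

Let u = s², du = 2s ds; rewrite as (1/2)∫ u^1·exp(2u) du.
Now integrate by parts 1 time.

(2*s**2 - 1)*exp(2*s**2)/8 + C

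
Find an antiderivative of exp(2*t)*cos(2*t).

Let I denote the integral. Integrate by parts with u = cos(2*t), dv = exp(2*t) dt, so v = exp(2*t)/2: I = exp(2*t)*cos(2*t)/2 + ∫ exp(2*t)*sin(2*t) dt.
Apply parts again with u = sin(2*t), dv = exp(2*t) dt: ∫ exp(2*t)*sin(2*t) dt = exp(2*t)*sin(2*t)/2 − I. Substituting back brings back I: I = exp(2*t)*sin(2*t)/2 + exp(2*t)*cos(2*t)/2 − I.
Solving for I: (1 + 1)·I equals the remaining terms, so I = (1/2)·(exp(2*t)*sin(2*t)/2 + exp(2*t)*cos(2*t)/2).

exp(2*t)*sin(2*t)/4 + exp(2*t)*cos(2*t)/4 + C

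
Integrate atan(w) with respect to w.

w*atan(w) - log(w**2 + 1)/2 + C

Use integration by parts with u = arctan(w), dv = dw.
Then du = 1/(w**2 + 1) dw.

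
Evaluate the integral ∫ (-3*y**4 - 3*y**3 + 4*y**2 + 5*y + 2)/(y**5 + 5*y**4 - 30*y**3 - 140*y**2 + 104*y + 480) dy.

-193*log(y - 5)/189 + 11*log(y - 2)/144 - log(y + 2)/14 + 265*log(y + 4)/108 - 71*log(y + 6)/16 + C

Factor the denominator: (y - 5)*(y - 2)*(y + 2)*(y + 4)*(y + 6).
Partial-fraction decomposition: -71/(16*(y + 6)) + 265/(108*(y + 4)) - 1/(14*(y + 2)) + 11/(144*(y - 2)) - 193/(189*(y - 5)).
Integrate each term: A/(y−a) contributes A·log|y−a|.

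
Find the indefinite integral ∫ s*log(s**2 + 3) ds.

Let u = s**2 + 3, so du = (2*s) ds.
The integral becomes (1/2)·∫ log(u) du; integrate by parts with u′=log(u), dv′=du.

s**2*log(s**2 + 3)/2 - s**2/2 + 3*log(s**2 + 3)/2 + C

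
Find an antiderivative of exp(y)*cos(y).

Let I denote the integral. Integrate by parts with u = cos(y), dv = exp(y) dy, so v = exp(y): I = exp(y)*cos(y) + ∫ exp(y)*sin(y) dy.
Apply parts again with u = sin(y), dv = exp(y) dy: ∫ exp(y)*sin(y) dy = exp(y)*sin(y) − I. Substituting back brings back I: I = exp(y)*sin(y) + exp(y)*cos(y) − I.
Solving for I: (1 + 1)·I equals the remaining terms, so I = (1/2)·(exp(y)*sin(y) + exp(y)*cos(y)).

exp(y)*sin(y)/2 + exp(y)*cos(y)/2 + C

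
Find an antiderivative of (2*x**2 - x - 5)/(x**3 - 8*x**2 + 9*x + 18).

61*log(x - 6)/21 - 5*log(x - 3)/6 - log(x + 1)/14 + C

Factor the denominator: (x - 6)*(x - 3)*(x + 1).
Partial-fraction decomposition: -1/(14*(x + 1)) - 5/(6*(x - 3)) + 61/(21*(x - 6)).
Integrate each term: A/(x−a) contributes A·log|x−a|.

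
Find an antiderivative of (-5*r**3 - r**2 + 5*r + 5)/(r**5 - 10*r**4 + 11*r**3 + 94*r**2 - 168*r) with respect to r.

Factor the denominator: r*(r - 7)*(r - 4)*(r - 2)*(r + 3).
Partial-fraction decomposition: 58/(525*(r + 3)) - 29/(100*(r - 2)) + 311/(168*(r - 4)) - 862/(525*(r - 7)) - 5/(168*r).
Integrate each term: A/(r−a) contributes A·log|r−a|.

-5*log(r)/168 - 862*log(r - 7)/525 + 311*log(r - 4)/168 - 29*log(r - 2)/100 + 58*log(r + 3)/525 + C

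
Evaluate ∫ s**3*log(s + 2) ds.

s**4*log(s + 2)/4 - s**4/16 + s**3/6 - s**2/2 + 2*s - 4*log(s + 2) + C

Use integration by parts with u = log(s + 2), dv = s**3 ds.
Then du = 1/(s + 2) ds and v = s**4/4.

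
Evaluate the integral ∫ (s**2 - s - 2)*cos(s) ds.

Use integration by parts with u = s**2 - s - 2, dv = cos(s) ds, so v = sin(s).
Apply parts 2 times (tabular method): alternate signs, differentiate u down to 0, integrate dv up.

s**2*sin(s) - s*sin(s) + 2*s*cos(s) - 4*sin(s) - cos(s) + C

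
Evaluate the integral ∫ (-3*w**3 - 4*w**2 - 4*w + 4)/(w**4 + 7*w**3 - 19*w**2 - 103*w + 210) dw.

Factor the denominator: (w - 3)*(w - 2)*(w + 5)*(w + 7).
Partial-fraction decomposition: -173/(36*(w + 7)) + 299/(112*(w + 5)) + 44/(63*(w - 2)) - 25/(16*(w - 3)).
Integrate each term: A/(w−a) contributes A·log|w−a|.

-25*log(w - 3)/16 + 44*log(w - 2)/63 + 299*log(w + 5)/112 - 173*log(w + 7)/36 + C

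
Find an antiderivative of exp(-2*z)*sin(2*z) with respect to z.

Let I denote the integral. Integrate by parts with u = sin(2*z), dv = exp(-2*z) dz, so v = -exp(-2*z)/2: I = -exp(-2*z)*sin(2*z)/2 + ∫ exp(-2*z)*cos(2*z) dz.
Apply parts again with u = cos(2*z), dv = exp(-2*z) dz: ∫ exp(-2*z)*cos(2*z) dz = -exp(-2*z)*cos(2*z)/2 − I. Substituting back brings back I: I = -exp(-2*z)*sin(2*z)/2 - exp(-2*z)*cos(2*z)/2 − I.
Solving for I: (1 + 1)·I equals the remaining terms, so I = (1/2)·(-exp(-2*z)*sin(2*z)/2 - exp(-2*z)*cos(2*z)/2).

-exp(-2*z)*sin(2*z)/4 - exp(-2*z)*cos(2*z)/4 + C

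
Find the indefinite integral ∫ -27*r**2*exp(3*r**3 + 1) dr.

-3*exp(3*r**3 + 1) + C

Let u = 3*r**3 + 1, so du = (9*r**2) dr.
Rewriting, the integral becomes -3·∫ e^u du = -3·e^u.
Substituting back, u = 3*r**3 + 1.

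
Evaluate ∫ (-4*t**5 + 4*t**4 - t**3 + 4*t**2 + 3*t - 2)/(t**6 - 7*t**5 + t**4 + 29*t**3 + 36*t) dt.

-log(t)/18 - 3247*log(t - 6)/666 + 316*log(t - 3)/225 - 13*log(t + 2)/25 + 43*log(t**2 + 1)/1850 - atan(t)/925 + C

Factor the denominator: t*(t - 6)*(t - 3)*(t + 2)*(t**2 + 1).
Partial-fraction decomposition: (43*t - 1)/(925*(t**2 + 1)) - 13/(25*(t + 2)) + 316/(225*(t - 3)) - 3247/(666*(t - 6)) - 1/(18*t).
Integrate each term; A/(t−a) gives A·log|t−a|; the (Bt+D)/(t²+p²) term gives a log and an atan.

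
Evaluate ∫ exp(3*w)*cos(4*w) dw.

Let I denote the integral. Integrate by parts with u = cos(4*w), dv = exp(3*w) dw, so v = exp(3*w)/3: I = exp(3*w)*cos(4*w)/3 + (4/3)·∫ exp(3*w)*sin(4*w) dw.
Apply parts again with u = sin(4*w), dv = exp(3*w) dw: ∫ exp(3*w)*sin(4*w) dw = exp(3*w)*sin(4*w)/3 − (4/3)·I. Substituting back brings back I: I = 4*exp(3*w)*sin(4*w)/9 + exp(3*w)*cos(4*w)/3 − (16/9)·I.
Solving for I: (1 + 16/9)·I equals the remaining terms, so I = (9/25)·(4*exp(3*w)*sin(4*w)/9 + exp(3*w)*cos(4*w)/3).

4*exp(3*w)*sin(4*w)/25 + 3*exp(3*w)*cos(4*w)/25 + C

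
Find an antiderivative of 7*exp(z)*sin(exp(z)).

Let u = exp(z), so du = (exp(z)) dz.
Rewriting, the integral becomes 7·∫ sin(u) du = 7·-cos(u).
Substituting back, u = exp(z).

-7*cos(exp(z)) + C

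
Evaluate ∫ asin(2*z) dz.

z*asin(2*z) + sqrt(-4*z**2 + 1)/2 + C

Use integration by parts with u = arcsin(2*z), dv = dz.
Then du = 2/sqrt(-4*z**2 + 1) dz.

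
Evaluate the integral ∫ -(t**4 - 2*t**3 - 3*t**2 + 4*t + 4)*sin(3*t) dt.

t**4*cos(3*t)/3 - 4*t**3*sin(3*t)/9 - 2*t**3*cos(3*t)/3 + 2*t**2*sin(3*t)/3 - 13*t**2*cos(3*t)/9 + 26*t*sin(3*t)/27 + 16*t*cos(3*t)/9 - 16*sin(3*t)/27 + 134*cos(3*t)/81 + C

Use integration by parts with u = t**4 - 2*t**3 - 3*t**2 + 4*t + 4, dv = -sin(3*t) dt, so v = cos(3*t)/3.
Apply parts 4 times (tabular method): alternate signs, differentiate u down to 0, integrate dv up.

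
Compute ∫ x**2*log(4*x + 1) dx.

Use integration by parts with u = log(4*x + 1), dv = x**2 dx.
Then du = 4/(4*x + 1) dx and v = x**3/3.

x**3*log(4*x + 1)/3 - x**3/9 + x**2/24 - x/48 + log(4*x + 1)/192 + C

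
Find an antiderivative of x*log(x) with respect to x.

Use integration by parts with u = log(x), dv = x dx.
Then du = 1/x dx and v = x**2/2.

x**2*log(x)/2 - x**2/4 + C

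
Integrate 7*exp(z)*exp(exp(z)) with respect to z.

Let u = exp(z), so du = (exp(z)) dz.
Rewriting, the integral becomes 7·∫ e^u du = 7·e^u.
Substituting back, u = exp(z).

7*exp(exp(z)) + C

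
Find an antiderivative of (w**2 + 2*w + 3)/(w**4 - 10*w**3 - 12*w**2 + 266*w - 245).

-log(w - 7)/144 + log(w - 1)/36 - log(w + 5)/48 - 11/(12*w - 84) + C

Factor the denominator: (w - 7)**2*(w - 1)*(w + 5).
Partial-fraction decomposition: -1/(48*(w + 5)) + 1/(36*(w - 1)) - 1/(144*(w - 7)) + 11/(12*(w - 7)**2).
Integrate each term; A/(w−a) gives A·log|w−a|; A/(w−a)² gives −A/(w−a).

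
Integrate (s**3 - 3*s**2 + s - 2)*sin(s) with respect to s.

Use integration by parts with u = s**3 - 3*s**2 + s - 2, dv = sin(s) ds, so v = -cos(s).
Apply parts 3 times (tabular method): alternate signs, differentiate u down to 0, integrate dv up.

-s**3*cos(s) + 3*s**2*sin(s) + 3*s**2*cos(s) - 6*s*sin(s) + 5*s*cos(s) - 5*sin(s) - 4*cos(s) + C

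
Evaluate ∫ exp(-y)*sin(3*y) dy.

Let I denote the integral. Integrate by parts with u = sin(3*y), dv = exp(-y) dy, so v = -exp(-y): I = -exp(-y)*sin(3*y) + 3·∫ exp(-y)*cos(3*y) dy.
Apply parts again with u = cos(3*y), dv = exp(-y) dy: ∫ exp(-y)*cos(3*y) dy = -exp(-y)*cos(3*y) − 3·I. Substituting back brings back I: I = -exp(-y)*sin(3*y) - 3*exp(-y)*cos(3*y) − 9·I.
Solving for I: (1 + 9)·I equals the remaining terms, so I = (1/10)·(-exp(-y)*sin(3*y) - 3*exp(-y)*cos(3*y)).

-exp(-y)*sin(3*y)/10 - 3*exp(-y)*cos(3*y)/10 + C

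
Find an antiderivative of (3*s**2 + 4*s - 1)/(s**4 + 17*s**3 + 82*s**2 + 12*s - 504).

Factor the denominator: (s - 2)*(s + 6)**2*(s + 7).
Partial-fraction decomposition: -118/(9*(s + 7)) + 837/(64*(s + 6)) - 83/(8*(s + 6)**2) + 19/(576*(s - 2)).
Integrate each term; A/(s−a) gives A·log|s−a|; A/(s−a)² gives −A/(s−a).

19*log(s - 2)/576 + 837*log(s + 6)/64 - 118*log(s + 7)/9 + 83/(8*s + 48) + C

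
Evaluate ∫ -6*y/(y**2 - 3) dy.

-3*log(y**2 - 3) + C

Let u = y**2 - 3, so du = (2*y) dy.
Rewriting, the integral becomes -3·∫ 1/u du = -3·log(u).
Substituting back, u = y**2 - 3.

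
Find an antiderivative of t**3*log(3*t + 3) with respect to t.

t**4*log(3*t + 3)/4 - t**4/16 + t**3/12 - t**2/8 + t/4 - log(t + 1)/4 + C

Use integration by parts with u = log(3*t + 3), dv = t**3 dt.
Then du = 3/(3*t + 3) dt and v = t**4/4.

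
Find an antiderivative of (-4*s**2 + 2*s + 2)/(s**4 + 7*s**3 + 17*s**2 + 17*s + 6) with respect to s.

8*log(s + 1) - 18*log(s + 2) + 10*log(s + 3) + 2/(s + 1) + C

Factor the denominator: (s + 1)**2*(s + 2)*(s + 3).
Partial-fraction decomposition: 10/(s + 3) - 18/(s + 2) + 8/(s + 1) - 2/(s + 1)**2.
Integrate each term; A/(s−a) gives A·log|s−a|; A/(s−a)² gives −A/(s−a).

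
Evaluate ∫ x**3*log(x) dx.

x**4*log(x)/4 - x**4/16 + C

Use integration by parts with u = log(x), dv = x**3 dx.
Then du = 1/x dx and v = x**4/4.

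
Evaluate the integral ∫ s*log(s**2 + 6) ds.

Let u = s**2 + 6, so du = (2*s) ds.
The integral becomes (1/2)·∫ log(u) du; integrate by parts with u′=log(u), dv′=du.

s**2*log(s**2 + 6)/2 - s**2/2 + 3*log(s**2 + 6) + C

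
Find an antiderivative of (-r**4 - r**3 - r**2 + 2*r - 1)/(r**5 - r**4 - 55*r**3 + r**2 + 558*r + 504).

Factor the denominator: (r - 7)*(r - 4)*(r + 1)*(r + 3)*(r + 6).
Partial-fraction decomposition: -1129/(1950*(r + 6)) + 1/(6*(r + 3)) - 1/(100*(r + 1)) + 47/(150*(r - 4)) - 139/(156*(r - 7)).
Integrate each term: A/(r−a) contributes A·log|r−a|.

-139*log(r - 7)/156 + 47*log(r - 4)/150 - log(r + 1)/100 + log(r + 3)/6 - 1129*log(r + 6)/1950 + C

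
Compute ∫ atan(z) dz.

Use integration by parts with u = arctan(z), dv = dz.
Then du = 1/(z**2 + 1) dz.

z*atan(z) - log(z**2 + 1)/2 + C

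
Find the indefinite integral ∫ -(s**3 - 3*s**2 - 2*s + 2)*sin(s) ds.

Use integration by parts with u = s**3 - 3*s**2 - 2*s + 2, dv = -sin(s) ds, so v = cos(s).
Apply parts 3 times (tabular method): alternate signs, differentiate u down to 0, integrate dv up.

s**3*cos(s) - 3*s**2*sin(s) - 3*s**2*cos(s) + 6*s*sin(s) - 8*s*cos(s) + 8*sin(s) + 8*cos(s) + C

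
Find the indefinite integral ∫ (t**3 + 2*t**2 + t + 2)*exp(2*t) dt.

Use integration by parts with u = t**3 + 2*t**2 + t + 2, dv = exp(2*t) dt, so v = exp(2*t)/2.
Apply parts 3 times (tabular method): alternate signs, differentiate u down to 0, integrate dv up.

(4*t**3 + 2*t**2 + 2*t + 7)*exp(2*t)/8 + C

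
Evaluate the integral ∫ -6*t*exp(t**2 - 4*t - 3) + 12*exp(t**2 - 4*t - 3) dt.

-3*exp(t**2 - 4*t - 3) + C

Let u = t**2 - 4*t - 3, so du = (2*t - 4) dt.
Rewriting, the integral becomes -3·∫ e^u du = -3·e^u.
Substituting back, u = t**2 - 4*t - 3.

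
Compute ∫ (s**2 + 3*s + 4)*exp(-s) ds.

Use integration by parts with u = s**2 + 3*s + 4, dv = exp(-s) ds, so v = -exp(-s).
Apply parts 2 times (tabular method): alternate signs, differentiate u down to 0, integrate dv up.

(-s**2 - 5*s - 9)*exp(-s) + C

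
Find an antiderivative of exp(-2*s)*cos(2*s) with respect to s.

Let I denote the integral. Integrate by parts with u = cos(2*s), dv = exp(-2*s) ds, so v = -exp(-2*s)/2: I = -exp(-2*s)*cos(2*s)/2 − ∫ exp(-2*s)*sin(2*s) ds.
Apply parts again with u = sin(2*s), dv = exp(-2*s) ds: ∫ exp(-2*s)*sin(2*s) ds = -exp(-2*s)*sin(2*s)/2 + I. Substituting back brings back I: I = exp(-2*s)*sin(2*s)/2 - exp(-2*s)*cos(2*s)/2 − I.
Solving for I: (1 + 1)·I equals the remaining terms, so I = (1/2)·(exp(-2*s)*sin(2*s)/2 - exp(-2*s)*cos(2*s)/2).

exp(-2*s)*sin(2*s)/4 - exp(-2*s)*cos(2*s)/4 + C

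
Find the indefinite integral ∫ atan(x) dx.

Use integration by parts with u = arctan(x), dv = dx.
Then du = 1/(x**2 + 1) dx.

x*atan(x) - log(x**2 + 1)/2 + C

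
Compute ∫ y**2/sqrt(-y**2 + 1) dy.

-y*sqrt(-y**2 + 1)/2 + asin(y)/2 + C

Substitute y = sin(θ), so dy = cos(θ) dθ and the radical becomes sqrt(-y**2 + 1) = cos(θ) by the Pythagorean identity.
Integrate the resulting trig expression in θ, then back-substitute θ = asin(y), sin(θ) = y, cos(θ) = sqrt(-y**2 + 1) (absorbing any constant into C).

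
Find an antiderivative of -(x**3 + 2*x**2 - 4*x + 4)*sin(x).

x**3*cos(x) - 3*x**2*sin(x) + 2*x**2*cos(x) - 4*x*sin(x) - 10*x*cos(x) + 10*sin(x) + C

Use integration by parts with u = x**3 + 2*x**2 - 4*x + 4, dv = -sin(x) dx, so v = cos(x).
Apply parts 3 times (tabular method): alternate signs, differentiate u down to 0, integrate dv up.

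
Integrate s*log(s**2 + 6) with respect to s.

s**2*log(s**2 + 6)/2 - s**2/2 + 3*log(s**2 + 6) + C

Let u = s**2 + 6, so du = (2*s) ds.
The integral becomes (1/2)·∫ log(u) du; integrate by parts with u′=log(u), dv′=du.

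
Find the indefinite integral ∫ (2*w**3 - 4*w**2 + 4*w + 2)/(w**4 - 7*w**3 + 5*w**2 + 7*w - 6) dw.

Factor the denominator: (w - 6)*(w - 1)**2*(w + 1).
Partial-fraction decomposition: 2/(7*(w + 1)) - 2/(25*(w - 1)) - 2/(5*(w - 1)**2) + 314/(175*(w - 6)).
Integrate each term; A/(w−a) gives A·log|w−a|; A/(w−a)² gives −A/(w−a).

314*log(w - 6)/175 - 2*log(w - 1)/25 + 2*log(w + 1)/7 + 2/(5*w - 5) + C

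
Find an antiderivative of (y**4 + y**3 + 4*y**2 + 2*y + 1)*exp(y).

(y**4 - 3*y**3 + 13*y**2 - 24*y + 25)*exp(y) + C

Use integration by parts with u = y**4 + y**3 + 4*y**2 + 2*y + 1, dv = exp(y) dy, so v = exp(y).
Apply parts 4 times (tabular method): alternate signs, differentiate u down to 0, integrate dv up.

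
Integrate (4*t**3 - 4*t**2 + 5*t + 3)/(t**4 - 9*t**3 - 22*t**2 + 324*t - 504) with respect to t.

Factor the denominator: (t - 7)*(t - 6)*(t - 2)*(t + 6).
Partial-fraction decomposition: 345/(416*(t + 6)) + 29/(160*(t - 2)) - 251/(16*(t - 6)) + 1214/(65*(t - 7)).
Integrate each term: A/(t−a) contributes A·log|t−a|.

1214*log(t - 7)/65 - 251*log(t - 6)/16 + 29*log(t - 2)/160 + 345*log(t + 6)/416 + C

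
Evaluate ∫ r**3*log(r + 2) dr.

Use integration by parts with u = log(r + 2), dv = r**3 dr.
Then du = 1/(r + 2) dr and v = r**4/4.

r**4*log(r + 2)/4 - r**4/16 + r**3/6 - r**2/2 + 2*r - 4*log(r + 2) + C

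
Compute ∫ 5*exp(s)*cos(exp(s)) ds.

Let u = exp(s), so du = (exp(s)) ds.
Rewriting, the integral becomes 5·∫ cos(u) du = 5·sin(u).
Substituting back, u = exp(s).

5*sin(exp(s)) + C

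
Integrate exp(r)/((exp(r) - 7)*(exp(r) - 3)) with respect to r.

log(exp(r) - 7)/4 - log(exp(r) - 3)/4 + C

Let u = e^r, du = e^r dr.
The integral becomes ∫ du/((u-3)(u-7)); decompose into partial fractions.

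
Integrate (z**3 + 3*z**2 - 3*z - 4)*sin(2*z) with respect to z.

-z**3*cos(2*z)/2 + 3*z**2*sin(2*z)/4 - 3*z**2*cos(2*z)/2 + 3*z*sin(2*z)/2 + 9*z*cos(2*z)/4 - 9*sin(2*z)/8 + 11*cos(2*z)/4 + C

Use integration by parts with u = z**3 + 3*z**2 - 3*z - 4, dv = sin(2*z) dz, so v = -cos(2*z)/2.
Apply parts 3 times (tabular method): alternate signs, differentiate u down to 0, integrate dv up.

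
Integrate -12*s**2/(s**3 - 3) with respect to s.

Let u = s**3 - 3, so du = (3*s**2) ds.
Rewriting, the integral becomes -4·∫ 1/u du = -4·log(u).
Substituting back, u = s**3 - 3.

-4*log(s**3 - 3) + C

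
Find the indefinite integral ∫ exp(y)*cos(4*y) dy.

Let I denote the integral. Integrate by parts with u = cos(4*y), dv = exp(y) dy, so v = exp(y): I = exp(y)*cos(4*y) + 4·∫ exp(y)*sin(4*y) dy.
Apply parts again with u = sin(4*y), dv = exp(y) dy: ∫ exp(y)*sin(4*y) dy = exp(y)*sin(4*y) − 4·I. Substituting back brings back I: I = 4*exp(y)*sin(4*y) + exp(y)*cos(4*y) − 16·I.
Solving for I: (1 + 16)·I equals the remaining terms, so I = (1/17)·(4*exp(y)*sin(4*y) + exp(y)*cos(4*y)).

4*exp(y)*sin(4*y)/17 + exp(y)*cos(4*y)/17 + C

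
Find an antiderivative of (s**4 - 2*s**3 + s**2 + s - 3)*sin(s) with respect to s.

-s**4*cos(s) + 4*s**3*sin(s) + 2*s**3*cos(s) - 6*s**2*sin(s) + 11*s**2*cos(s) - 22*s*sin(s) - 13*s*cos(s) + 13*sin(s) - 19*cos(s) + C

Use integration by parts with u = s**4 - 2*s**3 + s**2 + s - 3, dv = sin(s) ds, so v = -cos(s).
Apply parts 4 times (tabular method): alternate signs, differentiate u down to 0, integrate dv up.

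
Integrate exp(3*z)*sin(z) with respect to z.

Let I denote the integral. Integrate by parts with u = sin(z), dv = exp(3*z) dz, so v = exp(3*z)/3: I = exp(3*z)*sin(z)/3 − (1/3)·∫ exp(3*z)*cos(z) dz.
Apply parts again with u = cos(z), dv = exp(3*z) dz: ∫ exp(3*z)*cos(z) dz = exp(3*z)*cos(z)/3 + (1/3)·I. Substituting back brings back I: I = exp(3*z)*sin(z)/3 - exp(3*z)*cos(z)/9 − (1/9)·I.
Solving for I: (1 + 1/9)·I equals the remaining terms, so I = (9/10)·(exp(3*z)*sin(z)/3 - exp(3*z)*cos(z)/9).

3*exp(3*z)*sin(z)/10 - exp(3*z)*cos(z)/10 + C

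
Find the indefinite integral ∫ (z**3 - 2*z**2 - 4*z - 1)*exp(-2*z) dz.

Use integration by parts with u = z**3 - 2*z**2 - 4*z - 1, dv = exp(-2*z) dz, so v = -exp(-2*z)/2.
Apply parts 3 times (tabular method): alternate signs, differentiate u down to 0, integrate dv up.

(-4*z**3 + 2*z**2 + 18*z + 13)*exp(-2*z)/8 + C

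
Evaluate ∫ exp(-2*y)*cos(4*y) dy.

exp(-2*y)*sin(4*y)/5 - exp(-2*y)*cos(4*y)/10 + C

Let I denote the integral. Integrate by parts with u = cos(4*y), dv = exp(-2*y) dy, so v = -exp(-2*y)/2: I = -exp(-2*y)*cos(4*y)/2 − 2·∫ exp(-2*y)*sin(4*y) dy.
Apply parts again with u = sin(4*y), dv = exp(-2*y) dy: ∫ exp(-2*y)*sin(4*y) dy = -exp(-2*y)*sin(4*y)/2 + 2·I. Substituting back brings back I: I = exp(-2*y)*sin(4*y) - exp(-2*y)*cos(4*y)/2 − 4·I.
Solving for I: (1 + 4)·I equals the remaining terms, so I = (1/5)·(exp(-2*y)*sin(4*y) - exp(-2*y)*cos(4*y)/2).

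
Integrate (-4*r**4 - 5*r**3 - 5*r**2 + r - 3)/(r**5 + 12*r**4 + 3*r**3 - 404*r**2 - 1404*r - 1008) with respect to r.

Factor the denominator: (r - 6)*(r + 1)*(r + 4)*(r + 6)*(r + 7).
Partial-fraction decomposition: -4072/(117*(r + 7)) + 1431/(40*(r + 6)) - 791/(180*(r + 4)) + 4/(315*(r + 1)) - 2147/(3640*(r - 6)).
Integrate each term: A/(r−a) contributes A·log|r−a|.

-2147*log(r - 6)/3640 + 4*log(r + 1)/315 - 791*log(r + 4)/180 + 1431*log(r + 6)/40 - 4072*log(r + 7)/117 + C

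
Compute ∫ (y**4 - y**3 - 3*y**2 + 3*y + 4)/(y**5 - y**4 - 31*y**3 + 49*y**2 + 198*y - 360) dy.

80*log(y - 4)/63 - 5*log(y - 3)/6 + 3*log(y - 2)/35 - 19*log(y + 3)/105 + 83*log(y + 5)/126 + C

Factor the denominator: (y - 4)*(y - 3)*(y - 2)*(y + 3)*(y + 5).
Partial-fraction decomposition: 83/(126*(y + 5)) - 19/(105*(y + 3)) + 3/(35*(y - 2)) - 5/(6*(y - 3)) + 80/(63*(y - 4)).
Integrate each term: A/(y−a) contributes A·log|y−a|.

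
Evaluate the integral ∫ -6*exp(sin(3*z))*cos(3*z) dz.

Let u = sin(3*z), so du = (3*cos(3*z)) dz.
Rewriting, the integral becomes -2·∫ e^u du = -2·e^u.
Substituting back, u = sin(3*z).

-2*exp(sin(3*z)) + C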